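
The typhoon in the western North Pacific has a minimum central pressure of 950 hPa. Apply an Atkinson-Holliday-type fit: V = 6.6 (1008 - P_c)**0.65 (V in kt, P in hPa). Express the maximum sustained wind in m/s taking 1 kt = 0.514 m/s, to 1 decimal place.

ΔP = 1008 − 950 = 58 hPa.
V ≈ 6.6 × 58^0.65 = 6.6 × 14.003 ≈ 92.421 kt.
92.421 × 0.514 ≈ 47.50 m/s → 47.5 m/s.

47.5 m/s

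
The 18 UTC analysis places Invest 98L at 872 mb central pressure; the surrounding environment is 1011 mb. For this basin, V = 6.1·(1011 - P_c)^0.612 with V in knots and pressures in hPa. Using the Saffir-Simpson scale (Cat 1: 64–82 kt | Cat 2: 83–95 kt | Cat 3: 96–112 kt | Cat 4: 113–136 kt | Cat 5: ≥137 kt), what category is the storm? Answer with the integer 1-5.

4

ΔP = 1011 − 872 = 139 mb.
V ≈ 6.1 × 139^0.612 = 6.1 × 20.49 ≈ 125 kt.
125 kt falls in the Category 4 band.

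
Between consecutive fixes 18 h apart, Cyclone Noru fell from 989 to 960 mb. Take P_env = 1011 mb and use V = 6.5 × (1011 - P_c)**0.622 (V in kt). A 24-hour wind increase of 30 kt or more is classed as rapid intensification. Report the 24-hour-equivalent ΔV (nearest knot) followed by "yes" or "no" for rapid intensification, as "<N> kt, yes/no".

V₁: ΔP = 22, V ≈ 6.5 × 22^0.622 ≈ 44.45 kt.
V₂: ΔP = 51, V ≈ 6.5 × 51^0.622 ≈ 74.99 kt.
ΔV over 18 h = 30.54 kt → 24 h equivalent = 30.54 × 24/18 ≈ 40.72 kt.
41 kt ≥ 30 kt ⇒ rapid intensification.

41 kt, yes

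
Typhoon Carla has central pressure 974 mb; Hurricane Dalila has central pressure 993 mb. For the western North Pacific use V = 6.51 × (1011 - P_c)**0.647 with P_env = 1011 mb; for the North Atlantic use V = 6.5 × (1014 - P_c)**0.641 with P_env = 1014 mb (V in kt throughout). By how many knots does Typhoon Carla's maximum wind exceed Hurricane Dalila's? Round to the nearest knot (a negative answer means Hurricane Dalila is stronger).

22 kt

Typhoon Carla: ΔP = 37; V ≈ 6.51 × 37^0.647 ≈ 67.33 kt.
Hurricane Dalila: ΔP = 21; V ≈ 6.5 × 21^0.641 ≈ 45.76 kt.
Difference ≈ 67.33 − 45.76 = 21.57 → 22 kt.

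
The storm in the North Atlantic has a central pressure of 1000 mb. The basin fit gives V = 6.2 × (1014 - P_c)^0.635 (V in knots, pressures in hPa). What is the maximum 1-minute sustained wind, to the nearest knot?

33 kt

ΔP = 1014 − 1000 = 14 mb.
14^0.635 ≈ 5.343.
V ≈ 6.2 × 5.343 ≈ 33.1 kt.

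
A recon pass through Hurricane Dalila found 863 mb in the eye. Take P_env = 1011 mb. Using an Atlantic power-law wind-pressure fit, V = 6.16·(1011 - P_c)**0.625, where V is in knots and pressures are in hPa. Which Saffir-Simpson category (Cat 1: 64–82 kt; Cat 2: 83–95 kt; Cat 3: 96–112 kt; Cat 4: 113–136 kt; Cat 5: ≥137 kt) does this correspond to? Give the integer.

5

ΔP = 1011 − 863 = 148 mb.
V ≈ 6.16 × 148^0.625 = 6.16 × 22.72 ≈ 140 kt.
140 kt falls in the Category 5 band.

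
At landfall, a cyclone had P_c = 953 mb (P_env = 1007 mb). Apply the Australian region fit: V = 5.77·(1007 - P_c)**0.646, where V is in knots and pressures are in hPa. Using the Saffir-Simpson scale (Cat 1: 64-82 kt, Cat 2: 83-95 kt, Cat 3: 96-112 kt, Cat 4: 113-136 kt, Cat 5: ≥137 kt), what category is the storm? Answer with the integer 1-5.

1

ΔP = 1007 − 953 = 54 mb.
V ≈ 5.77 × 54^0.646 = 5.77 × 13.16 ≈ 76 kt.
76 kt falls in the Category 1 band.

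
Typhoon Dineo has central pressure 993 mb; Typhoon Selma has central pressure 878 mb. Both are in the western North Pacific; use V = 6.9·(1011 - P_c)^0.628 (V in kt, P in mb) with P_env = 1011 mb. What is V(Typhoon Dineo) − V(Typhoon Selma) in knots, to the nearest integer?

-106 kt

Typhoon Dineo: ΔP = 18; V ≈ 6.9 × 18^0.628 ≈ 42.38 kt.
Typhoon Selma: ΔP = 133; V ≈ 6.9 × 133^0.628 ≈ 148.81 kt.
Difference ≈ 42.38 − 148.81 = -106.43 → -106 kt.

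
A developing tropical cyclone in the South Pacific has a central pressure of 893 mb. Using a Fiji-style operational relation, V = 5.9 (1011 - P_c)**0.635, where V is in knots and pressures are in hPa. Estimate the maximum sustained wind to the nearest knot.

122 kt

ΔP = 1011 − 893 = 118 mb.
118^0.635 ≈ 20.685.
V ≈ 5.9 × 20.685 ≈ 122.0 kt.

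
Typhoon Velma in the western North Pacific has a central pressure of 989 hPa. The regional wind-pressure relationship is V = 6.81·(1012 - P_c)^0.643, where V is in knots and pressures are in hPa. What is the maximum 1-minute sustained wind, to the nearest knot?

51 kt

ΔP = 1012 − 989 = 23 hPa.
23^0.643 ≈ 7.509.
V ≈ 6.81 × 7.509 ≈ 51.1 kt.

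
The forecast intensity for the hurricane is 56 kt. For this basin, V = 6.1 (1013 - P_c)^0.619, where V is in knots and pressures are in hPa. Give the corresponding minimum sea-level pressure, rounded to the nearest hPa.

ΔP = (V / 6.1)^(1/0.619) = (56/6.1)^1.616.
56/6.1 = 9.180; 9.180^1.616 ≈ 35.93 hPa.
P_c = 1013 − 35.93 = 977.07 ≈ 977 hPa.

977 hPa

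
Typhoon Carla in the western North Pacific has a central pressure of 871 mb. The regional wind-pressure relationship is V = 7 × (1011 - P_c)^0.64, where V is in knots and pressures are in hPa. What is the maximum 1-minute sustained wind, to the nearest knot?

165 kt

ΔP = 1011 − 871 = 140 mb.
140^0.64 ≈ 23.633.
V ≈ 7 × 23.633 ≈ 165.4 kt.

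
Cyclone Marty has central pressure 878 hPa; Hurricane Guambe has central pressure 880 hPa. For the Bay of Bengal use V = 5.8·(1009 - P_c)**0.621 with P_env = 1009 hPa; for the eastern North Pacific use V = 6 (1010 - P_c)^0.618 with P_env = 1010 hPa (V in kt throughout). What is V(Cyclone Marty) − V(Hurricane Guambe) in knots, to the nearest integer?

-2 kt

Cyclone Marty: ΔP = 131; V ≈ 5.8 × 131^0.621 ≈ 119.74 kt.
Hurricane Guambe: ΔP = 130; V ≈ 6 × 130^0.618 ≈ 121.50 kt.
Difference ≈ 119.74 − 121.50 = -1.76 → -2 kt.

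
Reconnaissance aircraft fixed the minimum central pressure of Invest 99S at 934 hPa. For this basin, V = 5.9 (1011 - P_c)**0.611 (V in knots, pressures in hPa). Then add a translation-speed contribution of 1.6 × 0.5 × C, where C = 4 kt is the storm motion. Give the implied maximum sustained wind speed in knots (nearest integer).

ΔP = 1011 − 934 = 77 hPa.
77^0.611 ≈ 14.212.
V ≈ 5.9 × 14.212 ≈ 83.8 kt.
Translation term: 1.6 × 0.5 × 4 = 3.2 kt.
Corrected V ≈ 87 kt → 87 kt.

87 kt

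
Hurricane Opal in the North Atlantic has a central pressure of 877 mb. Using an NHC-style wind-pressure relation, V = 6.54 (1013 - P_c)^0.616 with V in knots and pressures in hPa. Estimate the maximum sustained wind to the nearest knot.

135 kt

ΔP = 1013 − 877 = 136 mb.
136^0.616 ≈ 20.619.
V ≈ 6.54 × 20.619 ≈ 134.8 kt.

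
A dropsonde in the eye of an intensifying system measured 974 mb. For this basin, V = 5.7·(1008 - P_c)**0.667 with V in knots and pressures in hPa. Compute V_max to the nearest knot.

60 kt

ΔP = 1008 − 974 = 34 mb.
34^0.667 ≈ 10.507.
V ≈ 5.7 × 10.507 ≈ 59.9 kt.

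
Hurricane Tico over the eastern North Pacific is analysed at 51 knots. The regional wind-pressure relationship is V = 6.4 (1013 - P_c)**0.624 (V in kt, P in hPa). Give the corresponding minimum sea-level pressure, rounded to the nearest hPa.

985 hPa

ΔP = (V / 6.4)^(1/0.624) = (51/6.4)^1.603.
51/6.4 = 7.969; 7.969^1.603 ≈ 27.83 hPa.
P_c = 1013 − 27.83 = 985.17 ≈ 985 hPa.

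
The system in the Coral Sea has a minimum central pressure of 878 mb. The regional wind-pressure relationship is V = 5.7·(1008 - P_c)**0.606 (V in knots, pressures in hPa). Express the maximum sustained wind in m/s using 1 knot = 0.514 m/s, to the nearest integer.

ΔP = 1008 − 878 = 130 mb.
V ≈ 5.7 × 130^0.606 = 5.7 × 19.101 ≈ 108.874 kt.
108.874 × 0.514 ≈ 55.96 m/s → 56 m/s.

56 m/s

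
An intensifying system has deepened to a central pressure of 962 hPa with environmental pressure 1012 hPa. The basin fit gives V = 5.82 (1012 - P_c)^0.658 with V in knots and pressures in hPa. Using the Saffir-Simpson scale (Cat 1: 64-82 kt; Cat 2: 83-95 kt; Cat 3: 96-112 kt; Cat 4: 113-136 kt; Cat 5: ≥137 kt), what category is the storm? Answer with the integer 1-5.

ΔP = 1012 − 962 = 50 hPa.
V ≈ 5.82 × 50^0.658 = 5.82 × 13.12 ≈ 76 kt.
76 kt falls in the Category 1 band.

1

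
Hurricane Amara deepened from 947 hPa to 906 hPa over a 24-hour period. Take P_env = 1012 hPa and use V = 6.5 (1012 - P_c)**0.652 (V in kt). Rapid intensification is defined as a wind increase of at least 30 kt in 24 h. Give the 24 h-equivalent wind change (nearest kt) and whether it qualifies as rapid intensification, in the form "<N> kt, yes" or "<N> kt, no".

37 kt, yes

V₁: ΔP = 65, V ≈ 6.5 × 65^0.652 ≈ 98.84 kt.
V₂: ΔP = 106, V ≈ 6.5 × 106^0.652 ≈ 135.96 kt.
ΔV over 24 h = 37.12 kt → 24 h equivalent = 37.12 × 24/24 ≈ 37.12 kt.
37 kt ≥ 30 kt ⇒ rapid intensification.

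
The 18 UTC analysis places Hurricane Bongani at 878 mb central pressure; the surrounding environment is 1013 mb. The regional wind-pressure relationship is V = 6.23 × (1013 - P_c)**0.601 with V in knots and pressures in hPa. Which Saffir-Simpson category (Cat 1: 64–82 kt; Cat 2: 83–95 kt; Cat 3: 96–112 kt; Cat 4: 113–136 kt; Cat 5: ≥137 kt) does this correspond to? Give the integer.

ΔP = 1013 − 878 = 135 mb.
V ≈ 6.23 × 135^0.601 = 6.23 × 19.07 ≈ 119 kt.
119 kt falls in the Category 4 band.

4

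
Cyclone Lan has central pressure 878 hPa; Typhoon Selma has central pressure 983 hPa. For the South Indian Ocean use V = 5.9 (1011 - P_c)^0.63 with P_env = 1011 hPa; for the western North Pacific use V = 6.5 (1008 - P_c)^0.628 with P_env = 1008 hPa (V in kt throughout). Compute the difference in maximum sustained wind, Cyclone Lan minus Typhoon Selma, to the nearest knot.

79 kt

Cyclone Lan: ΔP = 133; V ≈ 5.9 × 133^0.63 ≈ 128.49 kt.
Typhoon Selma: ΔP = 25; V ≈ 6.5 × 25^0.628 ≈ 49.07 kt.
Difference ≈ 128.49 − 49.07 = 79.42 → 79 kt.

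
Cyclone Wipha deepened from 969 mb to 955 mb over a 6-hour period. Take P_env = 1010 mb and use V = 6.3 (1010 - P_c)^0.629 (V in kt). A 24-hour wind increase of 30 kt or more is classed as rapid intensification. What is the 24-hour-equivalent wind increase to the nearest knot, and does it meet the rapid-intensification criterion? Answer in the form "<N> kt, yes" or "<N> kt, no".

53 kt, yes

V₁: ΔP = 41, V ≈ 6.3 × 41^0.629 ≈ 65.13 kt.
V₂: ΔP = 55, V ≈ 6.3 × 55^0.629 ≈ 78.35 kt.
ΔV over 6 h = 13.22 kt → 24 h equivalent = 13.22 × 24/6 ≈ 52.88 kt.
53 kt ≥ 30 kt ⇒ rapid intensification.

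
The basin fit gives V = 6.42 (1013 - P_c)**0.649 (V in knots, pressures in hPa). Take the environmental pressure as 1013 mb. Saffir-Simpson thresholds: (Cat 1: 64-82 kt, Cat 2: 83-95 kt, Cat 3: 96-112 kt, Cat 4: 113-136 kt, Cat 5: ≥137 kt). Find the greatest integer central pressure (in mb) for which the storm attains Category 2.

Category 2 begins at V = 83 kt.
Required ΔP = (83/6.42)^(1/0.649) = 12.928^1.541 ≈ 51.61 mb.
P_c ≤ 1013 − 51.61 = 961.39, so the highest integer P_c is 961 mb.

961 mb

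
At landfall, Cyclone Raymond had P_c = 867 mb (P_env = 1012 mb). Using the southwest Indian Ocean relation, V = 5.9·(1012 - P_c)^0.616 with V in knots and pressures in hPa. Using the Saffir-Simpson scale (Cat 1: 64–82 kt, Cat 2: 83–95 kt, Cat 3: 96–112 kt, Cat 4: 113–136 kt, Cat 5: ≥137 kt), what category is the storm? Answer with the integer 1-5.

ΔP = 1012 − 867 = 145 mb.
V ≈ 5.9 × 145^0.616 = 5.9 × 21.45 ≈ 127 kt.
127 kt falls in the Category 4 band.

4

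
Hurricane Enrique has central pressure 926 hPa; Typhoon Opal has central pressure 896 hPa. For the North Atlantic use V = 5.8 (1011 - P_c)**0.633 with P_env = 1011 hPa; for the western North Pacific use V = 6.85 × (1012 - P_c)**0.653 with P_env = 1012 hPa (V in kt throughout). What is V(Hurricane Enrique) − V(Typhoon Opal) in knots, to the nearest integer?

Hurricane Enrique: ΔP = 85; V ≈ 5.8 × 85^0.633 ≈ 96.55 kt.
Typhoon Opal: ΔP = 116; V ≈ 6.85 × 116^0.653 ≈ 152.68 kt.
Difference ≈ 96.55 − 152.68 = -56.13 → -56 kt.

-56 kt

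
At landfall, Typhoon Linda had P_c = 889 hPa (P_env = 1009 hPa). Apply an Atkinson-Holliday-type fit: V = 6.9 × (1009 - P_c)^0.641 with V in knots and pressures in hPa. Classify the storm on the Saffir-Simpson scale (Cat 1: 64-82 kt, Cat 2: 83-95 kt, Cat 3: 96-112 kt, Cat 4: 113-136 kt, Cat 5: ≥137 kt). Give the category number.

5

ΔP = 1009 − 889 = 120 hPa.
V ≈ 6.9 × 120^0.641 = 6.9 × 21.52 ≈ 148 kt.
148 kt falls in the Category 5 band.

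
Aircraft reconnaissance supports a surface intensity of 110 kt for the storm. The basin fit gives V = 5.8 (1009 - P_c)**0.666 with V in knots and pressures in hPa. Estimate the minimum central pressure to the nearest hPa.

ΔP = (V / 5.8)^(1/0.666) = (110/5.8)^1.502.
110/5.8 = 18.966; 18.966^1.502 ≈ 82.96 hPa.
P_c = 1009 − 82.96 = 926.04 ≈ 926 hPa.

926 hPa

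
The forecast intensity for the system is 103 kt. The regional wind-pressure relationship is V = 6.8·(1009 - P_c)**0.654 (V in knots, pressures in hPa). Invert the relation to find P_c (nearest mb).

ΔP = (V / 6.8)^(1/0.654) = (103/6.8)^1.529.
103/6.8 = 15.147; 15.147^1.529 ≈ 63.79 mb.
P_c = 1009 − 63.79 = 945.21 ≈ 945 mb.

945 mb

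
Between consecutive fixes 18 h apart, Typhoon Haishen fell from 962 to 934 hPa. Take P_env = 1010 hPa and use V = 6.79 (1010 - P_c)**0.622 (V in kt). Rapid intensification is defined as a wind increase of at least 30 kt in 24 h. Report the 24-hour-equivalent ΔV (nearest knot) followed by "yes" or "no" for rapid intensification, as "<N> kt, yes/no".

33 kt, yes

V₁: ΔP = 48, V ≈ 6.79 × 48^0.622 ≈ 75.44 kt.
V₂: ΔP = 76, V ≈ 6.79 × 76^0.622 ≈ 100.40 kt.
ΔV over 18 h = 24.96 kt → 24 h equivalent = 24.96 × 24/18 ≈ 33.28 kt.
33 kt ≥ 30 kt ⇒ rapid intensification.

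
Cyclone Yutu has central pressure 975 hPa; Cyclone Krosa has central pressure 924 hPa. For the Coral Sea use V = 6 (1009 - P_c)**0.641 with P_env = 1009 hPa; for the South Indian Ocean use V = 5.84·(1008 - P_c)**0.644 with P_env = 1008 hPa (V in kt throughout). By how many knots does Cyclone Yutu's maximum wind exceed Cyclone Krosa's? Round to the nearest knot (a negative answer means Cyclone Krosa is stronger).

Cyclone Yutu: ΔP = 34; V ≈ 6 × 34^0.641 ≈ 57.52 kt.
Cyclone Krosa: ΔP = 84; V ≈ 5.84 × 84^0.644 ≈ 101.31 kt.
Difference ≈ 57.52 − 101.31 = -43.79 → -44 kt.

-44 kt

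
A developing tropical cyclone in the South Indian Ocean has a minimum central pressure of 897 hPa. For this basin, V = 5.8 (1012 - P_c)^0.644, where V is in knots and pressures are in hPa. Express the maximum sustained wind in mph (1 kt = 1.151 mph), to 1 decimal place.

ΔP = 1012 − 897 = 115 hPa.
V ≈ 5.8 × 115^0.644 = 5.8 × 21.237 ≈ 123.174 kt.
123.174 × 1.151 ≈ 141.77 mph → 141.8 mph.

141.8 mph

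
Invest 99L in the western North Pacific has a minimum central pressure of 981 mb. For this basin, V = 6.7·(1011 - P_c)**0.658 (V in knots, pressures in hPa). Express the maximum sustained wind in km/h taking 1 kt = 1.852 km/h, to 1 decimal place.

ΔP = 1011 − 981 = 30 mb.
V ≈ 6.7 × 30^0.658 = 6.7 × 9.374 ≈ 62.809 kt.
62.809 × 1.852 ≈ 116.32 km/h → 116.3 km/h.

116.3 km/h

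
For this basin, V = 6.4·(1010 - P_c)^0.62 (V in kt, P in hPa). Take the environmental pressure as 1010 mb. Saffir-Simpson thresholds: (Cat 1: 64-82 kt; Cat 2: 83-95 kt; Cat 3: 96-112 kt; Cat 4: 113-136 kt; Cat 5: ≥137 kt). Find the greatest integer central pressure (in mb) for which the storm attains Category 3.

931 mb

Category 3 begins at V = 96 kt.
Required ΔP = (96/6.4)^(1/0.62) = 15.000^1.613 ≈ 78.87 mb.
P_c ≤ 1010 − 78.87 = 931.13, so the highest integer P_c is 931 mb.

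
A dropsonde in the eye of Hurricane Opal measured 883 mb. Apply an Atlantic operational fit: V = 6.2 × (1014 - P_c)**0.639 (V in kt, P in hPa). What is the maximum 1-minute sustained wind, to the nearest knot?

140 kt

ΔP = 1014 − 883 = 131 mb.
131^0.639 ≈ 22.539.
V ≈ 6.2 × 22.539 ≈ 139.7 kt.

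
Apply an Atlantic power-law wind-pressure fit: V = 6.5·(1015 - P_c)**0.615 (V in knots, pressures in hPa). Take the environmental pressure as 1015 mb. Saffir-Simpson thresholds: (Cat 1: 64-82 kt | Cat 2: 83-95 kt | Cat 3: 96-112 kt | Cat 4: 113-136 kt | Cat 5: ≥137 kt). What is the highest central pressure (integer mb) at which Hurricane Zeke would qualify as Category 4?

911 mb

Category 4 begins at V = 113 kt.
Required ΔP = (113/6.5)^(1/0.615) = 17.385^1.626 ≈ 103.88 mb.
P_c ≤ 1015 − 103.88 = 911.12, so the highest integer P_c is 911 mb.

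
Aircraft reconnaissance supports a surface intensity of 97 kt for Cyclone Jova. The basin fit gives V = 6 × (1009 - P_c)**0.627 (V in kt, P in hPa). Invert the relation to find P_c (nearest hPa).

924 hPa

ΔP = (V / 6)^(1/0.627) = (97/6)^1.595.
97/6 = 16.167; 16.167^1.595 ≈ 84.65 hPa.
P_c = 1009 − 84.65 = 924.35 ≈ 924 hPa.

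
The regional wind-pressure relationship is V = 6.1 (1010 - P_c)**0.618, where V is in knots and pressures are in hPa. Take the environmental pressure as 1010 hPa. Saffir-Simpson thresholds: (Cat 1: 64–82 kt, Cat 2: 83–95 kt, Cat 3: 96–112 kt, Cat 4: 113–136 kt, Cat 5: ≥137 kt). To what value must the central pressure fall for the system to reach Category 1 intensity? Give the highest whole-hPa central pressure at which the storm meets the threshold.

965 hPa

Category 1 begins at V = 64 kt.
Required ΔP = (64/6.1)^(1/0.618) = 10.492^1.618 ≈ 44.86 hPa.
P_c ≤ 1010 − 44.86 = 965.14, so the highest integer P_c is 965 hPa.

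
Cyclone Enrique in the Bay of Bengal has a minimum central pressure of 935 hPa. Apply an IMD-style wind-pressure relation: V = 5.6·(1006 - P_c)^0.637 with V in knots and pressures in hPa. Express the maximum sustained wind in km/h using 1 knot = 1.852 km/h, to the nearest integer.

157 km/h

ΔP = 1006 − 935 = 71 hPa.
V ≈ 5.6 × 71^0.637 = 5.6 × 15.110 ≈ 84.613 kt.
84.613 × 1.852 ≈ 156.70 km/h → 157 km/h.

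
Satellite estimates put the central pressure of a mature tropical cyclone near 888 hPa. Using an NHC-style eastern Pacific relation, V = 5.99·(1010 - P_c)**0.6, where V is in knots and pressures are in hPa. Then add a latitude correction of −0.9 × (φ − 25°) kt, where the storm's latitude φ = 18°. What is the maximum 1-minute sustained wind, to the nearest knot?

113 kt

ΔP = 1010 − 888 = 122 hPa.
122^0.6 ≈ 17.857.
V ≈ 5.99 × 17.857 ≈ 107.0 kt.
Latitude correction: −0.9 × (18 − 25) = 6.3 kt.
Corrected V ≈ 113.3 kt → 113 kt.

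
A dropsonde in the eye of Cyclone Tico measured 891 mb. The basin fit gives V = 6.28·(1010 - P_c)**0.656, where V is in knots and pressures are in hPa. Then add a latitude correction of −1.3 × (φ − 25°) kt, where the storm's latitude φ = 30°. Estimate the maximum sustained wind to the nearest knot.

ΔP = 1010 − 891 = 119 mb.
119^0.656 ≈ 22.991.
V ≈ 6.28 × 22.991 ≈ 144.4 kt.
Latitude correction: −1.3 × (30 − 25) = -6.5 kt.
Corrected V ≈ 137.9 kt → 138 kt.

138 kt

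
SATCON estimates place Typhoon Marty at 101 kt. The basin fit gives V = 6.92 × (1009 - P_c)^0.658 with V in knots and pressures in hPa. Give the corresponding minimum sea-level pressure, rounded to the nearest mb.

ΔP = (V / 6.92)^(1/0.658) = (101/6.92)^1.520.
101/6.92 = 14.595; 14.595^1.520 ≈ 58.79 mb.
P_c = 1009 − 58.79 = 950.21 ≈ 950 mb.

950 mb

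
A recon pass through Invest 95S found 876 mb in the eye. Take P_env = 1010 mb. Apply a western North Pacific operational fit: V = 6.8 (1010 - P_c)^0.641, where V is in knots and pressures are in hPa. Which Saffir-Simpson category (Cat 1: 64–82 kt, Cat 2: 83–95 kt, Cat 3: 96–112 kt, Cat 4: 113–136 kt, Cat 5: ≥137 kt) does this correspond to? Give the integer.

5

ΔP = 1010 − 876 = 134 mb.
V ≈ 6.8 × 134^0.641 = 6.8 × 23.09 ≈ 157 kt.
157 kt falls in the Category 5 band.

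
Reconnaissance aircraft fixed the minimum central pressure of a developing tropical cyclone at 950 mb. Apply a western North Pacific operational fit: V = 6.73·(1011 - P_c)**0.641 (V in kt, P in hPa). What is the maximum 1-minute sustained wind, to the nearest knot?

ΔP = 1011 − 950 = 61 mb.
61^0.641 ≈ 13.944.
V ≈ 6.73 × 13.944 ≈ 93.8 kt.

94 kt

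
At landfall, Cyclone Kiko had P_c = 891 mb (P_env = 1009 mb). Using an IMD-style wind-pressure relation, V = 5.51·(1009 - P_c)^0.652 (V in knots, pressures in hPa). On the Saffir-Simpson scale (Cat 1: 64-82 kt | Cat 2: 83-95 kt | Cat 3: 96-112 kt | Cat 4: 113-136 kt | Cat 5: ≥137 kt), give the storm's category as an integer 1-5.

4

ΔP = 1009 − 891 = 118 mb.
V ≈ 5.51 × 118^0.652 = 5.51 × 22.43 ≈ 124 kt.
124 kt falls in the Category 4 band.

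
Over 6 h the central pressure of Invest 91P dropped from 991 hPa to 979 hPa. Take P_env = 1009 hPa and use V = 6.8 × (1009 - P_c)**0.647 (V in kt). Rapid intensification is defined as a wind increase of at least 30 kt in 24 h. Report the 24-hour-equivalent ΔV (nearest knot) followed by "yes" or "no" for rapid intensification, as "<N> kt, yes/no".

69 kt, yes

V₁: ΔP = 18, V ≈ 6.8 × 18^0.647 ≈ 44.12 kt.
V₂: ΔP = 30, V ≈ 6.8 × 30^0.647 ≈ 61.41 kt.
ΔV over 6 h = 17.29 kt → 24 h equivalent = 17.29 × 24/6 ≈ 69.16 kt.
69 kt ≥ 30 kt ⇒ rapid intensification.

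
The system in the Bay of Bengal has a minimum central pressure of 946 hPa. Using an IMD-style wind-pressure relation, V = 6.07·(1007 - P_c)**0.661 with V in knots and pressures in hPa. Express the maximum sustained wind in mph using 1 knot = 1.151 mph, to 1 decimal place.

105.8 mph

ΔP = 1007 − 946 = 61 hPa.
V ≈ 6.07 × 61^0.661 = 6.07 × 15.139 ≈ 91.895 kt.
91.895 × 1.151 ≈ 105.77 mph → 105.8 mph.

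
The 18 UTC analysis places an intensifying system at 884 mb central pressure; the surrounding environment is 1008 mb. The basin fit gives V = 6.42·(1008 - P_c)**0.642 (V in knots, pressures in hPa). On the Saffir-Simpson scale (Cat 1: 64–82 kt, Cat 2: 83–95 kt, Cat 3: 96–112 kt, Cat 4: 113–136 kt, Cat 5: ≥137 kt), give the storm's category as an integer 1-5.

ΔP = 1008 − 884 = 124 mb.
V ≈ 6.42 × 124^0.642 = 6.42 × 22.08 ≈ 142 kt.
142 kt falls in the Category 5 band.

5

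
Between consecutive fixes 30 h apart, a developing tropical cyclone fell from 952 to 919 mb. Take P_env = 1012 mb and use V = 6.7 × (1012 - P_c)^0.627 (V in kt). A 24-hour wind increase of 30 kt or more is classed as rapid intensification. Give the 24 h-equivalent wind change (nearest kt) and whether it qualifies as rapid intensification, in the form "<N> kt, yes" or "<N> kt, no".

22 kt, no

V₁: ΔP = 60, V ≈ 6.7 × 60^0.627 ≈ 87.29 kt.
V₂: ΔP = 93, V ≈ 6.7 × 93^0.627 ≈ 114.90 kt.
ΔV over 30 h = 27.61 kt → 24 h equivalent = 27.61 × 24/30 ≈ 22.09 kt.
22 kt < 30 kt ⇒ not rapid intensification.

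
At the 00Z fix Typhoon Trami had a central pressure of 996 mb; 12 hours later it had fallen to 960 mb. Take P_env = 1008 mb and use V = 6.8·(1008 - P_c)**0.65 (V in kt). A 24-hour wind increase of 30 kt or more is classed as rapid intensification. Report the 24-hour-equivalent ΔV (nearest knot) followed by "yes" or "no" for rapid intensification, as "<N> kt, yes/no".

100 kt, yes

V₁: ΔP = 12, V ≈ 6.8 × 12^0.65 ≈ 34.20 kt.
V₂: ΔP = 48, V ≈ 6.8 × 48^0.65 ≈ 84.20 kt.
ΔV over 12 h = 50.00 kt → 24 h equivalent = 50.00 × 24/12 ≈ 100.00 kt.
100 kt ≥ 30 kt ⇒ rapid intensification.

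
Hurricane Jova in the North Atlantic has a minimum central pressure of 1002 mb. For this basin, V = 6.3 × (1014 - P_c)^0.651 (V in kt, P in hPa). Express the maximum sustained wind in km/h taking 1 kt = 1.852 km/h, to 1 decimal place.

58.8 km/h

ΔP = 1014 − 1002 = 12 mb.
V ≈ 6.3 × 12^0.651 = 6.3 × 5.041 ≈ 31.761 kt.
31.761 × 1.852 ≈ 58.82 km/h → 58.8 km/h.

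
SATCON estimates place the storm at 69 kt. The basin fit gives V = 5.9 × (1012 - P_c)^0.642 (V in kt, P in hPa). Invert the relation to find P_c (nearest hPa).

ΔP = (V / 5.9)^(1/0.642) = (69/5.9)^1.558.
69/5.9 = 11.695; 11.695^1.558 ≈ 46.08 hPa.
P_c = 1012 − 46.08 = 965.92 ≈ 966 hPa.

966 hPa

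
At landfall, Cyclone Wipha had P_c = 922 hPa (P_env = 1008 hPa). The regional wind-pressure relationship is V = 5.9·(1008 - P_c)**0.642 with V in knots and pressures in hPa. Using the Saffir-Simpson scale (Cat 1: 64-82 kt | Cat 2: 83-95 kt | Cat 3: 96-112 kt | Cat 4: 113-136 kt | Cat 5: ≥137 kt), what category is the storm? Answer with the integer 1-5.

3

ΔP = 1008 − 922 = 86 hPa.
V ≈ 5.9 × 86^0.642 = 5.9 × 17.46 ≈ 103 kt.
103 kt falls in the Category 3 band.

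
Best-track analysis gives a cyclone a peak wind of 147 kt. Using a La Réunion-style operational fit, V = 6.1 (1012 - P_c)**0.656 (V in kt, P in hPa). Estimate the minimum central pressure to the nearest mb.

ΔP = (V / 6.1)^(1/0.656) = (147/6.1)^1.524.
147/6.1 = 24.098; 24.098^1.524 ≈ 127.85 mb.
P_c = 1012 − 127.85 = 884.15 ≈ 884 mb.

884 mb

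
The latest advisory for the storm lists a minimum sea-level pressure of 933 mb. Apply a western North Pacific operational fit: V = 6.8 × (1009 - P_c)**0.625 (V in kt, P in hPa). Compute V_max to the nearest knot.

ΔP = 1009 − 933 = 76 mb.
76^0.625 ≈ 14.980.
V ≈ 6.8 × 14.980 ≈ 101.9 kt.

102 kt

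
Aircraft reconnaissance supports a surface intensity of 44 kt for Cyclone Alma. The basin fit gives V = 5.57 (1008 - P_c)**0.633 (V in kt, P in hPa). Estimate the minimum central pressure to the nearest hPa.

ΔP = (V / 5.57)^(1/0.633) = (44/5.57)^1.580.
44/5.57 = 7.899; 7.899^1.580 ≈ 26.18 hPa.
P_c = 1008 − 26.18 = 981.82 ≈ 982 hPa.

982 hPa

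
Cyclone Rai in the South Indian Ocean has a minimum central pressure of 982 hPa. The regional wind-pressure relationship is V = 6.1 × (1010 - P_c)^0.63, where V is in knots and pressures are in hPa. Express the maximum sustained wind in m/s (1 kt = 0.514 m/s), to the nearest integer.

ΔP = 1010 − 982 = 28 hPa.
V ≈ 6.1 × 28^0.63 = 6.1 × 8.160 ≈ 49.778 kt.
49.778 × 0.514 ≈ 25.59 m/s → 26 m/s.

26 m/s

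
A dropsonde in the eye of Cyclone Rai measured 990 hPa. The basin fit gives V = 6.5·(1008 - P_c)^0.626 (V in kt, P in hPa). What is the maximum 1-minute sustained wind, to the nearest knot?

ΔP = 1008 − 990 = 18 hPa.
18^0.626 ≈ 6.107.
V ≈ 6.5 × 6.107 ≈ 39.7 kt.

40 kt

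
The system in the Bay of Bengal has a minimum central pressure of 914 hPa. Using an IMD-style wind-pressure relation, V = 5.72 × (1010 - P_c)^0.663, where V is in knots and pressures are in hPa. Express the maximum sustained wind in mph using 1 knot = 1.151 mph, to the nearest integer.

136 mph

ΔP = 1010 − 914 = 96 hPa.
V ≈ 5.72 × 96^0.663 = 5.72 × 20.618 ≈ 117.935 kt.
117.935 × 1.151 ≈ 135.74 mph → 136 mph.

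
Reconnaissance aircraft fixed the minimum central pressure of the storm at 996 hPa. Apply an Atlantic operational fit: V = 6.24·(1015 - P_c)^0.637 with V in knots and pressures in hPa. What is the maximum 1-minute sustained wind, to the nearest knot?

ΔP = 1015 − 996 = 19 hPa.
19^0.637 ≈ 6.525.
V ≈ 6.24 × 6.525 ≈ 40.7 kt.

41 kt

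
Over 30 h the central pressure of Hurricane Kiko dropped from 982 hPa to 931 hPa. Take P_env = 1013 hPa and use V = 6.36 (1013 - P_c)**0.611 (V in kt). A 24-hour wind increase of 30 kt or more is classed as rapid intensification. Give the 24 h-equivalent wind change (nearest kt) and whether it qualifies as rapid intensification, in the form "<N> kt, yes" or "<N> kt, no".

V₁: ΔP = 31, V ≈ 6.36 × 31^0.611 ≈ 51.84 kt.
V₂: ΔP = 82, V ≈ 6.36 × 82^0.611 ≈ 93.93 kt.
ΔV over 30 h = 42.09 kt → 24 h equivalent = 42.09 × 24/30 ≈ 33.67 kt.
34 kt ≥ 30 kt ⇒ rapid intensification.

34 kt, yes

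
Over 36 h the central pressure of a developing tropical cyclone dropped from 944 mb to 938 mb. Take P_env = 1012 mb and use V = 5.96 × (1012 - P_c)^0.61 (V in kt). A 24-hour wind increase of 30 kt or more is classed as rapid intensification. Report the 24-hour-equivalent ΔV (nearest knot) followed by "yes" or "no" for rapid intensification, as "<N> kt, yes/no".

V₁: ΔP = 68, V ≈ 5.96 × 68^0.61 ≈ 78.18 kt.
V₂: ΔP = 74, V ≈ 5.96 × 74^0.61 ≈ 82.31 kt.
ΔV over 36 h = 4.13 kt → 24 h equivalent = 4.13 × 24/36 ≈ 2.75 kt.
3 kt < 30 kt ⇒ not rapid intensification.

3 kt, no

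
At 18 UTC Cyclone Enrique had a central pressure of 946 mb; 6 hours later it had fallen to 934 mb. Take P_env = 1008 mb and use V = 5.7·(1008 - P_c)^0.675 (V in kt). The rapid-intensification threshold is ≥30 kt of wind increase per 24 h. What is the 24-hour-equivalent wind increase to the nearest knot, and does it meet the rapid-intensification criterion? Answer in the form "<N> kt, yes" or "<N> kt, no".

47 kt, yes

V₁: ΔP = 62, V ≈ 5.7 × 62^0.675 ≈ 92.41 kt.
V₂: ΔP = 74, V ≈ 5.7 × 74^0.675 ≈ 104.14 kt.
ΔV over 6 h = 11.73 kt → 24 h equivalent = 11.73 × 24/6 ≈ 46.92 kt.
47 kt ≥ 30 kt ⇒ rapid intensification.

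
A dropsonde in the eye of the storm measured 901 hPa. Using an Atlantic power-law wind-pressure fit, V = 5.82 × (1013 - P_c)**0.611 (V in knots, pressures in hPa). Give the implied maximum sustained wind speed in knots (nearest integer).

104 kt

ΔP = 1013 − 901 = 112 hPa.
112^0.611 ≈ 17.868.
V ≈ 5.82 × 17.868 ≈ 104.0 kt.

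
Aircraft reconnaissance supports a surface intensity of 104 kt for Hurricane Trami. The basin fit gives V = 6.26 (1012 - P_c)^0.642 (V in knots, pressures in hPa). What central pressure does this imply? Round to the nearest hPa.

ΔP = (V / 6.26)^(1/0.642) = (104/6.26)^1.558.
104/6.26 = 16.613; 16.613^1.558 ≈ 79.62 hPa.
P_c = 1012 − 79.62 = 932.38 ≈ 932 hPa.

932 hPa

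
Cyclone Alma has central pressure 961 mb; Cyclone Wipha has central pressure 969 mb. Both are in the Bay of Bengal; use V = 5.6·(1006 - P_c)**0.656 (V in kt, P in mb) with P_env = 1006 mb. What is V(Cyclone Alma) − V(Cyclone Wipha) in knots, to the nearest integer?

Cyclone Alma: ΔP = 45; V ≈ 5.6 × 45^0.656 ≈ 68.03 kt.
Cyclone Wipha: ΔP = 37; V ≈ 5.6 × 37^0.656 ≈ 59.83 kt.
Difference ≈ 68.03 − 59.83 = 8.20 → 8 kt.

8 kt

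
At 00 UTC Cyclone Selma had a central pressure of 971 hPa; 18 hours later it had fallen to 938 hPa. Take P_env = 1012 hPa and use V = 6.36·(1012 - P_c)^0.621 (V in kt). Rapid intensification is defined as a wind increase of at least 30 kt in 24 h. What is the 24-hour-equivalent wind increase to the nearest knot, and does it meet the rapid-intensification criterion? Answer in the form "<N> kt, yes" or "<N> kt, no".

38 kt, yes

V₁: ΔP = 41, V ≈ 6.36 × 41^0.621 ≈ 63.83 kt.
V₂: ΔP = 74, V ≈ 6.36 × 74^0.621 ≈ 92.10 kt.
ΔV over 18 h = 28.27 kt → 24 h equivalent = 28.27 × 24/18 ≈ 37.69 kt.
38 kt ≥ 30 kt ⇒ rapid intensification.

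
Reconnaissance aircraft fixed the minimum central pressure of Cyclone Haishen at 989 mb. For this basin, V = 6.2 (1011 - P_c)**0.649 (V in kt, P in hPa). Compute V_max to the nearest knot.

ΔP = 1011 − 989 = 22 mb.
22^0.649 ≈ 7.434.
V ≈ 6.2 × 7.434 ≈ 46.1 kt.

46 kt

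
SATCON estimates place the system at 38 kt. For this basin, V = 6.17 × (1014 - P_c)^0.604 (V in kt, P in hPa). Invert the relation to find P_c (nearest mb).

ΔP = (V / 6.17)^(1/0.604) = (38/6.17)^1.656.
38/6.17 = 6.159; 6.159^1.656 ≈ 20.28 mb.
P_c = 1014 − 20.28 = 993.72 ≈ 994 mb.

994 mb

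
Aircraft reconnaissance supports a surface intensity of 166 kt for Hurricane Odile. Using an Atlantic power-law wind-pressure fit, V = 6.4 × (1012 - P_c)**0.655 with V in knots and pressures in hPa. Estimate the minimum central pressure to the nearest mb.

ΔP = (V / 6.4)^(1/0.655) = (166/6.4)^1.527.
166/6.4 = 25.938; 25.938^1.527 ≈ 144.10 mb.
P_c = 1012 − 144.10 = 867.90 ≈ 868 mb.

868 mb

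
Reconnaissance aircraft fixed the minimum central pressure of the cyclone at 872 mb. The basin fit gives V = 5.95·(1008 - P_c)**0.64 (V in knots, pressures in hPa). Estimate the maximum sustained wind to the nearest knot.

138 kt

ΔP = 1008 − 872 = 136 mb.
136^0.64 ≈ 23.199.
V ≈ 5.95 × 23.199 ≈ 138.0 kt.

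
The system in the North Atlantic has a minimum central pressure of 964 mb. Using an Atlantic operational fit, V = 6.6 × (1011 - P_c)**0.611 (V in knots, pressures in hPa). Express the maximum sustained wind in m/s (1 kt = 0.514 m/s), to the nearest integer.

ΔP = 1011 − 964 = 47 mb.
V ≈ 6.6 × 47^0.611 = 6.6 × 10.511 ≈ 69.374 kt.
69.374 × 0.514 ≈ 35.66 m/s → 36 m/s.

36 m/s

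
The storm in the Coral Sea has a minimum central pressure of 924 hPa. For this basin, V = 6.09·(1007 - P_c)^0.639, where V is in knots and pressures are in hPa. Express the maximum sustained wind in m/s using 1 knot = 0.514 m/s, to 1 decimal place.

ΔP = 1007 − 924 = 83 hPa.
V ≈ 6.09 × 83^0.639 = 6.09 × 16.838 ≈ 102.544 kt.
102.544 × 0.514 ≈ 52.71 m/s → 52.7 m/s.

52.7 m/s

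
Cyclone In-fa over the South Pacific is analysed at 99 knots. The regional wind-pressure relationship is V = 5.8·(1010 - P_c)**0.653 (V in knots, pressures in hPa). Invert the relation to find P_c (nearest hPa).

ΔP = (V / 5.8)^(1/0.653) = (99/5.8)^1.531.
99/5.8 = 17.069; 17.069^1.531 ≈ 77.09 hPa.
P_c = 1010 − 77.09 = 932.91 ≈ 933 hPa.

933 hPa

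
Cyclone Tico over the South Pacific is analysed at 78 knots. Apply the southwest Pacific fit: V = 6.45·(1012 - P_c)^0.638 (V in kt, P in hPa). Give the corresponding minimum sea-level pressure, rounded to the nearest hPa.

962 hPa

ΔP = (V / 6.45)^(1/0.638) = (78/6.45)^1.567.
78/6.45 = 12.093; 12.093^1.567 ≈ 49.75 hPa.
P_c = 1012 − 49.75 = 962.25 ≈ 962 hPa.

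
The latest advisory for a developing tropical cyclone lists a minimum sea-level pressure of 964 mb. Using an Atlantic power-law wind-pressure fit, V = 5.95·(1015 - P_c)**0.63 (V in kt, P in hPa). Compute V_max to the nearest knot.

71 kt

ΔP = 1015 − 964 = 51 mb.
51^0.63 ≈ 11.906.
V ≈ 5.95 × 11.906 ≈ 70.8 kt.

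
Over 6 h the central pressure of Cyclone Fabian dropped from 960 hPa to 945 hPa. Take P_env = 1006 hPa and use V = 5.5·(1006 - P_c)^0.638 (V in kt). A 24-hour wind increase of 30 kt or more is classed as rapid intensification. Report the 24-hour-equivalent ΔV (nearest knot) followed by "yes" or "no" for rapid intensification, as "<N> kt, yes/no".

50 kt, yes

V₁: ΔP = 46, V ≈ 5.5 × 46^0.638 ≈ 63.27 kt.
V₂: ΔP = 61, V ≈ 5.5 × 61^0.638 ≈ 75.75 kt.
ΔV over 6 h = 12.48 kt → 24 h equivalent = 12.48 × 24/6 ≈ 49.92 kt.
50 kt ≥ 30 kt ⇒ rapid intensification.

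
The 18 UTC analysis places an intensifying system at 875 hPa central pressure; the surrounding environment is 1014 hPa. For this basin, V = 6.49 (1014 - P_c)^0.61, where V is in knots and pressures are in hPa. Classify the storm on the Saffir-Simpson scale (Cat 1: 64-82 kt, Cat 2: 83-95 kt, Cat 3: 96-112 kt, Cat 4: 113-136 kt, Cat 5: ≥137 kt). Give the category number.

ΔP = 1014 − 875 = 139 hPa.
V ≈ 6.49 × 139^0.61 = 6.49 × 20.29 ≈ 132 kt.
132 kt falls in the Category 4 band.

4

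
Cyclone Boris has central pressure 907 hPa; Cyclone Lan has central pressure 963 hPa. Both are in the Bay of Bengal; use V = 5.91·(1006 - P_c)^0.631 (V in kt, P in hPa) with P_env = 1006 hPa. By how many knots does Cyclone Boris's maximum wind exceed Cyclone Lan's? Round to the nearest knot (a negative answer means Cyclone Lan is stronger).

Cyclone Boris: ΔP = 99; V ≈ 5.91 × 99^0.631 ≈ 107.36 kt.
Cyclone Lan: ΔP = 43; V ≈ 5.91 × 43^0.631 ≈ 63.43 kt.
Difference ≈ 107.36 − 63.43 = 43.93 → 44 kt.

44 kt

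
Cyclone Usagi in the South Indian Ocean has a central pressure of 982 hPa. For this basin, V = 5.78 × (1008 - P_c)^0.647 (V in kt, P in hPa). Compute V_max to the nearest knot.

ΔP = 1008 − 982 = 26 hPa.
26^0.647 ≈ 8.232.
V ≈ 5.78 × 8.232 ≈ 47.6 kt.

48 kt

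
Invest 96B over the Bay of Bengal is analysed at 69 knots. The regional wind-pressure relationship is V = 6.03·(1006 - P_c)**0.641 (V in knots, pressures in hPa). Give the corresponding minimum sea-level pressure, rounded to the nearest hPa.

ΔP = (V / 6.03)^(1/0.641) = (69/6.03)^1.560.
69/6.03 = 11.443; 11.443^1.560 ≈ 44.81 hPa.
P_c = 1006 − 44.81 = 961.19 ≈ 961 hPa.

961 hPa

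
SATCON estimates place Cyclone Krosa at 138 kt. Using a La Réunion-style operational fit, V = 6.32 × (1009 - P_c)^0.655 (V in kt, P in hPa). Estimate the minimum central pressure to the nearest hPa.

898 hPa

ΔP = (V / 6.32)^(1/0.655) = (138/6.32)^1.527.
138/6.32 = 21.835; 21.835^1.527 ≈ 110.80 hPa.
P_c = 1009 − 110.80 = 898.20 ≈ 898 hPa.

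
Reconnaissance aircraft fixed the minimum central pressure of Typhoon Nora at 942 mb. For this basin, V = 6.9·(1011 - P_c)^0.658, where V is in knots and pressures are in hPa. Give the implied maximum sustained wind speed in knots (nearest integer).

ΔP = 1011 − 942 = 69 mb.
69^0.658 ≈ 16.217.
V ≈ 6.9 × 16.217 ≈ 111.9 kt.

112 kt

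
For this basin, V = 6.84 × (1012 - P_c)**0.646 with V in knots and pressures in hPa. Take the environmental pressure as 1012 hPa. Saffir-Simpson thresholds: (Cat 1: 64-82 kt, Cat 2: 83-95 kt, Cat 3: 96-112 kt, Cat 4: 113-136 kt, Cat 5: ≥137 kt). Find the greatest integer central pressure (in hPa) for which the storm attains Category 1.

980 hPa

Category 1 begins at V = 64 kt.
Required ΔP = (64/6.84)^(1/0.646) = 9.357^1.548 ≈ 31.86 hPa.
P_c ≤ 1012 − 31.86 = 980.14, so the highest integer P_c is 980 hPa.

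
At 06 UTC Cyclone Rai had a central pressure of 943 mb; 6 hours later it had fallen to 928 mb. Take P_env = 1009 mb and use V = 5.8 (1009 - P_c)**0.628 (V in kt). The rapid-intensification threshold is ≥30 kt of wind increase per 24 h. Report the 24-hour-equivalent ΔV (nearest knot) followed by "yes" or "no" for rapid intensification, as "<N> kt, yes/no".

V₁: ΔP = 66, V ≈ 5.8 × 66^0.628 ≈ 80.56 kt.
V₂: ΔP = 81, V ≈ 5.8 × 81^0.628 ≈ 91.61 kt.
ΔV over 6 h = 11.05 kt → 24 h equivalent = 11.05 × 24/6 ≈ 44.20 kt.
44 kt ≥ 30 kt ⇒ rapid intensification.

44 kt, yes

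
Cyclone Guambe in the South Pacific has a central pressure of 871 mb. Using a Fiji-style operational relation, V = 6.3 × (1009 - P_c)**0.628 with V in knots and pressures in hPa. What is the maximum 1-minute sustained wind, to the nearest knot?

ΔP = 1009 − 871 = 138 mb.
138^0.628 ≈ 22.072.
V ≈ 6.3 × 22.072 ≈ 139.1 kt.

139 kt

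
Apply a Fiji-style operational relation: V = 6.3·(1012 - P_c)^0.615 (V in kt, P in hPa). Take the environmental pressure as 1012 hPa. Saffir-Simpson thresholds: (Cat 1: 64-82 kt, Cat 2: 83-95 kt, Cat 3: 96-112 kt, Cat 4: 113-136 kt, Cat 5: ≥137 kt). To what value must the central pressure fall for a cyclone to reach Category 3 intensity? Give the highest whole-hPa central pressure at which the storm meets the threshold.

Category 3 begins at V = 96 kt.
Required ΔP = (96/6.3)^(1/0.615) = 15.238^1.626 ≈ 83.84 hPa.
P_c ≤ 1012 − 83.84 = 928.16, so the highest integer P_c is 928 hPa.

928 hPa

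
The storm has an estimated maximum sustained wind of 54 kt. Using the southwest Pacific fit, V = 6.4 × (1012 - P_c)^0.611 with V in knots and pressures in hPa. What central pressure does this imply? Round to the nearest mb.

979 mb

ΔP = (V / 6.4)^(1/0.611) = (54/6.4)^1.637.
54/6.4 = 8.438; 8.438^1.637 ≈ 32.80 mb.
P_c = 1012 − 32.80 = 979.20 ≈ 979 mb.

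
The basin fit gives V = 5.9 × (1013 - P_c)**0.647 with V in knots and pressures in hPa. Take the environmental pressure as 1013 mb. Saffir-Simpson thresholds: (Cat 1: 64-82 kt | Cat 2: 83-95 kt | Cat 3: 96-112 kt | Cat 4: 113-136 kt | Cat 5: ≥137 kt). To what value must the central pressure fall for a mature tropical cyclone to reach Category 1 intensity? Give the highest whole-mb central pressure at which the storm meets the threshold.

973 mb

Category 1 begins at V = 64 kt.
Required ΔP = (64/5.9)^(1/0.647) = 10.847^1.546 ≈ 39.83 mb.
P_c ≤ 1013 − 39.83 = 973.17, so the highest integer P_c is 973 mb.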